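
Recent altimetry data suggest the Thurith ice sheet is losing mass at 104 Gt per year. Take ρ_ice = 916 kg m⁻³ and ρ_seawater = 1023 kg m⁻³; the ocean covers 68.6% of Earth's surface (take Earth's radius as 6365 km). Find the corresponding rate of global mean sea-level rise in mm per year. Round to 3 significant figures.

ρ_w = 1023 kg m⁻³. Annual water volume added = 104 Gt / ρ_w = 1.040×10^14 kg / 1023 kg m⁻³ = 1.017×10^11 m³.
Δh per year = 1.017×10^11 / 3.49×10^14 = 2.91×10^-4 m = 0.291 mm.

≈ 0.291 mm/yr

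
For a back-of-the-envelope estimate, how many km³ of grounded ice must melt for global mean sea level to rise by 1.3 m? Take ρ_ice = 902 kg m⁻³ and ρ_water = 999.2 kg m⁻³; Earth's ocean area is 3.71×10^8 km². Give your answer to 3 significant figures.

≈ 5.34×10^5 km³

Required water volume = Δh × A = 1.3 m × 3.71×10^14 m² = 4.823×10^14 m³ = 4.823×10^5 km³.
Ice volume = water volume × ρ_w/ρ_ice = 4.823×10^5 × 999.2/902 = 5.34×10^5 km³.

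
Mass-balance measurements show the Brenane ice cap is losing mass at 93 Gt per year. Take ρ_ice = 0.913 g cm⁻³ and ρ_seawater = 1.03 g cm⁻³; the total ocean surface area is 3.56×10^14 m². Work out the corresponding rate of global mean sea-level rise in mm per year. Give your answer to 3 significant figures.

ρ_w = 1.03 g cm⁻³ = 1030 kg m⁻³. Annual water volume added = 93 Gt / ρ_w = 9.300×10^13 kg / 1030 kg m⁻³ = 9.029×10^10 m³.
Δh per year = 9.029×10^10 / 3.56×10^14 = 2.54×10^-4 m = 0.254 mm.

≈ 0.254 mm/yr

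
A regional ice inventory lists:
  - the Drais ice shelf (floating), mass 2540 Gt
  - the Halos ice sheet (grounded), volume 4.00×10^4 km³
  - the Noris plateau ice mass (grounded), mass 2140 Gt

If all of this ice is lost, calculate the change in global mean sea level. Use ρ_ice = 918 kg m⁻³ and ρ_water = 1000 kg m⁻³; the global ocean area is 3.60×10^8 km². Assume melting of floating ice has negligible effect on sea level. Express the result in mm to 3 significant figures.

≈ 108 mm

The Drais ice shelf is floating and already displaces its own weight of water, so its melt adds essentially nothing to sea level.
Halos: 4.00×10^4 km³ × (918/1000) = 3.672×10^4 km³ of water.
Noris: 2140 Gt = 2.140×10^15 kg; dividing by ρ_w = 1000 kg m⁻³ gives 2.140×10^12 m³ of water.
Total added water ≈ 3.886×10^13 m³ over 3.60×10^14 m² → Δh = 0.108 m = 108 mm.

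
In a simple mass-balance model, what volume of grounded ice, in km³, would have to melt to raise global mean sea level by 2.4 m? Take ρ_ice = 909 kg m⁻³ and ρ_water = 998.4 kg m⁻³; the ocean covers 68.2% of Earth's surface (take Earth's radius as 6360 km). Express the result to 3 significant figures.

≈ 9.14×10^5 km³

Required water volume = Δh × A = 2.4 m × 3.47×10^14 m² = 8.320×10^14 m³ = 8.320×10^5 km³.
Ice volume = water volume × ρ_w/ρ_ice = 8.320×10^5 × 998.4/909 = 9.14×10^5 km³.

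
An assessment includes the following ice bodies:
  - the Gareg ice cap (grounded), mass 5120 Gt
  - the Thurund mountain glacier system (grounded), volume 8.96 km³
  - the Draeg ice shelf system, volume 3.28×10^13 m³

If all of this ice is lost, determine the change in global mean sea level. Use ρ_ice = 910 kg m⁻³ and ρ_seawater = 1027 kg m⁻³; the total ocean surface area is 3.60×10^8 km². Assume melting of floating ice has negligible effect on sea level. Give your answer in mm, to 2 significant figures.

≈ 14 mm

Gareg: 5120 Gt = 5.120×10^15 kg; dividing by ρ_w = 1027 kg m⁻³ gives 4.985×10^12 m³ of water.
Thurund: 8.96 km³ × (910/1027) = 7.939 km³ of water.
The Draeg ice shelf system is floating and already displaces its own weight of water, so its melt adds essentially nothing to sea level.
Total added water ≈ 4.993×10^12 m³ over 3.60×10^14 m² → Δh = 0.0139 m = 14 mm.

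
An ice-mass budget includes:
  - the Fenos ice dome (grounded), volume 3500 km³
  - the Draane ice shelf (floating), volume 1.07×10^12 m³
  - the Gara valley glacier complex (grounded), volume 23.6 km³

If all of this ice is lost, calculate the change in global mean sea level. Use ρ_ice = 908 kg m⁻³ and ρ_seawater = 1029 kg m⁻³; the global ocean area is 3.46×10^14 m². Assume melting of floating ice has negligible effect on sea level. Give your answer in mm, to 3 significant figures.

≈ 8.99 mm

Fenos: 3500 km³ × (908/1029) = 3088 km³ of water.
The Draane ice shelf is floating and already displaces its own weight of water, so its melt adds essentially nothing to sea level.
Gara: 23.6 km³ × (908/1029) = 20.82 km³ of water.
Total added water ≈ 3.109×10^12 m³ over 3.46×10^14 m² → Δh = 8.99×10^-3 m = 8.99 mm.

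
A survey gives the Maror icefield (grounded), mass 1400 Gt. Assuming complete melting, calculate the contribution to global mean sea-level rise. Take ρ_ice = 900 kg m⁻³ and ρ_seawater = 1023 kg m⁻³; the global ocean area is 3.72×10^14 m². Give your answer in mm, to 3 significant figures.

Maror: 1400 Gt = 1.400×10^15 kg; dividing by ρ_w = 1023 kg m⁻³ gives 1.369×10^12 m³ of water.
Spread over 3.72×10^14 m² of ocean, Δh = 1.369×10^12 / 3.72×10^14 = 3.68×10^-3 m = 3.68 mm.

≈ 3.68 mm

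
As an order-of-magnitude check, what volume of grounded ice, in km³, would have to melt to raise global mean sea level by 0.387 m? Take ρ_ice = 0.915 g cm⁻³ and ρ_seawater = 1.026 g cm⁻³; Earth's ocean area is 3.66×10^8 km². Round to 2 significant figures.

≈ 1.6×10^5 km³

Required water volume = Δh × A = 0.387 m × 3.66×10^14 m² = 1.416×10^14 m³ = 1.416×10^5 km³.
Ice volume = water volume × ρ_w/ρ_ice = 1.416×10^5 × 1026/915 = 1.6×10^5 km³.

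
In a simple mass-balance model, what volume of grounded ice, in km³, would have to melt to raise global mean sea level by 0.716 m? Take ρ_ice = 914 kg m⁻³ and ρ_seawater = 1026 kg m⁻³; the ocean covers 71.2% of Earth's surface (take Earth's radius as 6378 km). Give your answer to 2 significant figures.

≈ 2.9×10^5 km³

Required water volume = Δh × A = 0.716 m × 3.64×10^14 m² = 2.606×10^14 m³ = 2.606×10^5 km³.
Ice volume = water volume × ρ_w/ρ_ice = 2.606×10^5 × 1026/914 = 2.9×10^5 km³.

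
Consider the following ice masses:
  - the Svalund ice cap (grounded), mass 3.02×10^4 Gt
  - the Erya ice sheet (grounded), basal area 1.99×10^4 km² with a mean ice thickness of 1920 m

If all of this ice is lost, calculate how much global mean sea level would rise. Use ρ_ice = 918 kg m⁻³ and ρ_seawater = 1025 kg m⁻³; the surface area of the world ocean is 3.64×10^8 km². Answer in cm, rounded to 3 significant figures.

≈ 17.5 cm

Svalund: 3.02×10^4 Gt = 3.020×10^16 kg; dividing by ρ_w = 1025 kg m⁻³ gives 2.946×10^13 m³ of water.
Erya: ice volume = 1.99×10^4 km² × 1920 m = 3.821×10^4 km³; 3.821×10^4 × (918/1025) = 3.422×10^4 km³ of water.
Total added water ≈ 6.368×10^13 m³ over 3.64×10^14 m² → Δh = 0.175 m = 17.5 cm.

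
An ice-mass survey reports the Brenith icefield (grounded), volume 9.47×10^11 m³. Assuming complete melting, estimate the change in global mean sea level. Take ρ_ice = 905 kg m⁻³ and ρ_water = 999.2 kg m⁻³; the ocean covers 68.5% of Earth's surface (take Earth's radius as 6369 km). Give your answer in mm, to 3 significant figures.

≈ 2.46 mm

Brenith: 9.47×10^11 m³ × (905/999.2) = 8.577×10^11 m³ of water.
Spread over 3.49×10^14 m² of ocean, Δh = 8.577×10^11 / 3.49×10^14 = 2.46×10^-3 m = 2.46 mm.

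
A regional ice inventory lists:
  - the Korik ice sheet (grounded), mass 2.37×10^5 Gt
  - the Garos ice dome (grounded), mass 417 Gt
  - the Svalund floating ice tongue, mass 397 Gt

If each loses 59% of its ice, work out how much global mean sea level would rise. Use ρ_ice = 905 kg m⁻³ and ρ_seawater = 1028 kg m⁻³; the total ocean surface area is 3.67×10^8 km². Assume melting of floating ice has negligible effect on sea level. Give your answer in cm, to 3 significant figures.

≈ 37.1 cm

Korik: 0.59 × 2.37×10^5 Gt = 1.398×10^17 kg; dividing by ρ_w = 1028 kg m⁻³ gives 1.360×10^14 m³ of water.
Garos: 0.59 × 417 Gt = 2.460×10^14 kg; dividing by ρ_w = 1028 kg m⁻³ gives 2.393×10^11 m³ of water.
The Svalund floating ice tongue is floating and already displaces its own weight of water, so its melt adds essentially nothing to sea level.
Total added water ≈ 1.363×10^14 m³ over 3.67×10^14 m² → Δh = 0.371 m = 37.1 cm.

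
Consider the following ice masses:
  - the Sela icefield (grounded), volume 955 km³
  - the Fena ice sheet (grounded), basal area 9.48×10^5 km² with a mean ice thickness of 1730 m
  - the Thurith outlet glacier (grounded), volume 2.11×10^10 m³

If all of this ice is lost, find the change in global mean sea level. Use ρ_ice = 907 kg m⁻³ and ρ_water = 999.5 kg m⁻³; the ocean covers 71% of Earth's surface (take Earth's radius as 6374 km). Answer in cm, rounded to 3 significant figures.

Sela: 955 km³ × (907/999.5) = 866.6 km³ of water.
Fena: ice volume = 9.48×10^5 km² × 1730 m = 1.640×10^6 km³; 1.640×10^6 × (907/999.5) = 1.488×10^6 km³ of water.
Thurith: 2.11×10^10 m³ × (907/999.5) = 1.915×10^10 m³ of water.
Total added water ≈ 1.489×10^15 m³ over 3.62×10^14 m² → Δh = 4.11 m = 411 cm.

≈ 411 cm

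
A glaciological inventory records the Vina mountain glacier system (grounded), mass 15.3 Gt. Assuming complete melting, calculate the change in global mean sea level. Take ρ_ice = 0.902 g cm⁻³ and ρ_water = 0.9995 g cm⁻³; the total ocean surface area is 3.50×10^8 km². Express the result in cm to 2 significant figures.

≈ 4.4×10^-3 cm

Vina: 15.3 Gt = 1.530×10^13 kg; dividing by ρ_w = 0.9995 g cm⁻³ = 999.5 kg m⁻³ gives 1.531×10^10 m³ of water.
Spread over 3.50×10^14 m² of ocean, Δh = 1.531×10^10 / 3.50×10^14 = 4.37×10^-5 m = 4.4×10^-3 cm.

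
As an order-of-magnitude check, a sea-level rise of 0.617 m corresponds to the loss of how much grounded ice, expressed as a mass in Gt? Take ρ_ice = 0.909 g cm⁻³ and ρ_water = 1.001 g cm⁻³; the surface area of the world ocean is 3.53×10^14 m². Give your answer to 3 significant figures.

≈ 2.18×10^5 Gt

Required water volume = Δh × A = 0.617 m × 3.53×10^14 m² = 2.178×10^14 m³.
ρ_w = 1.001 g cm⁻³ = 1001 kg m⁻³, so the mass of water = 2.178×10^14 m³ × 1001 kg m⁻³ = 2.180×10^17 kg = 2.18×10^5 Gt (and the same mass of ice, by conservation).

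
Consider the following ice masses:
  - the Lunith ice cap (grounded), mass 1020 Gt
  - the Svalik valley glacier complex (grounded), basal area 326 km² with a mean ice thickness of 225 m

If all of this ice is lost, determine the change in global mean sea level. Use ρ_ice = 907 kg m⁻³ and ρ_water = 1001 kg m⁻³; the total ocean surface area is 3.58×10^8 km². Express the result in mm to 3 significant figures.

Lunith: 1020 Gt = 1.020×10^15 kg; dividing by ρ_w = 1001 kg m⁻³ gives 1.019×10^12 m³ of water.
Svalik: ice volume = 326 km² × 225 m = 73.35 km³; 73.35 × (907/1001) = 66.46 km³ of water.
Total added water ≈ 1.085×10^12 m³ over 3.58×10^14 m² → Δh = 3.03×10^-3 m = 3.03 mm.

≈ 3.03 mm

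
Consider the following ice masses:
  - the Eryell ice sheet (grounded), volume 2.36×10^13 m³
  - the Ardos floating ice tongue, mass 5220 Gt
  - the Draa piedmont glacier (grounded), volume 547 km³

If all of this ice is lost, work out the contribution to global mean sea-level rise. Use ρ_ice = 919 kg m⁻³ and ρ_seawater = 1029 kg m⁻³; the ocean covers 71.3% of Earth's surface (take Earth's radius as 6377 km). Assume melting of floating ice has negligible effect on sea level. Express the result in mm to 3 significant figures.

≈ 59.2 mm

Eryell: 2.36×10^13 m³ × (919/1029) = 2.108×10^13 m³ of water.
The Ardos floating ice tongue is floating and already displaces its own weight of water, so its melt adds essentially nothing to sea level.
Draa: 547 km³ × (919/1029) = 488.5 km³ of water.
Total added water ≈ 2.157×10^13 m³ over 3.64×10^14 m² → Δh = 0.0592 m = 59.2 mm.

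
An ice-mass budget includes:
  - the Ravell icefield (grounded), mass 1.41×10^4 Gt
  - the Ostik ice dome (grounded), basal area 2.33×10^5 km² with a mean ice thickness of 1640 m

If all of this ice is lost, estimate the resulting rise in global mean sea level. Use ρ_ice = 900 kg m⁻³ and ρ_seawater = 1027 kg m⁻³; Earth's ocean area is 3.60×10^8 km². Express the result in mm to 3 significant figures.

Ravell: 1.41×10^4 Gt = 1.410×10^16 kg; dividing by ρ_w = 1027 kg m⁻³ gives 1.373×10^13 m³ of water.
Ostik: ice volume = 2.33×10^5 km² × 1640 m = 3.821×10^5 km³; 3.821×10^5 × (900/1027) = 3.349×10^5 km³ of water.
Total added water ≈ 3.486×10^14 m³ over 3.60×10^14 m² → Δh = 0.968 m = 968 mm.

≈ 968 mm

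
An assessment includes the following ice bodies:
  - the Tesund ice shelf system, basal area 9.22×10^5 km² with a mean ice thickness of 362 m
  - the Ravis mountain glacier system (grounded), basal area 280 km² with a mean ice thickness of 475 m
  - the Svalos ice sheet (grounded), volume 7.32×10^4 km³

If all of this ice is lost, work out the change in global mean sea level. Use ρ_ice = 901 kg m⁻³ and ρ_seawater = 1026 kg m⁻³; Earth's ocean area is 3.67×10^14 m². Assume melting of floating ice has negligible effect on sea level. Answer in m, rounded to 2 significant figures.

≈ 0.18 m

The Tesund ice shelf system is floating and already displaces its own weight of water, so its melt adds essentially nothing to sea level.
Ravis: ice volume = 280 km² × 475 m = 133.0 km³; 133.0 × (901/1026) = 116.8 km³ of water.
Svalos: 7.32×10^4 km³ × (901/1026) = 6.428×10^4 km³ of water.
Total added water ≈ 6.440×10^13 m³ over 3.67×10^14 m² → Δh = 0.175 m.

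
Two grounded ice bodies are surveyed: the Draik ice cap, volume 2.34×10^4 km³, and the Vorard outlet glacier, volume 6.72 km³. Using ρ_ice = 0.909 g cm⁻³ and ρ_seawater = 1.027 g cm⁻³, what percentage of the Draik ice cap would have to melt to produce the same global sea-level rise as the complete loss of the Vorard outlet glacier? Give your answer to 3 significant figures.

≈ 0.0287 %

Equal sea-level rise means equal mass of meltwater, i.e. equal mass of ice lost.
Ice mass of Vorard: 6.108×10^12 kg; ice mass of Draik: 2.127×10^16 kg.
Fraction required = 6.108×10^12 / 2.127×10^16 = 2.87×10^-4 → 0.0287 %.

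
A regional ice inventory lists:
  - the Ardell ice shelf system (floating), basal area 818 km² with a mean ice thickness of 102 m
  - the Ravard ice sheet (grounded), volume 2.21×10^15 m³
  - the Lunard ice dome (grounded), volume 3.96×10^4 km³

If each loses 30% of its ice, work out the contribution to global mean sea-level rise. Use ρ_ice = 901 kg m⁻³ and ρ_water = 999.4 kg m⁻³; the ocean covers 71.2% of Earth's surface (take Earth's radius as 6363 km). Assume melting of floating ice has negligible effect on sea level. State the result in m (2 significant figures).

≈ 1.7 m

The Ardell ice shelf system is floating and already displaces its own weight of water, so its melt adds essentially nothing to sea level.
Ravard: 0.3 × 2.21×10^15 m³ × (901/999.4) = 5.977×10^14 m³ of water.
Lunard: 0.3 × 3.96×10^4 km³ × (901/999.4) = 1.071×10^4 km³ of water.
Total added water ≈ 6.084×10^14 m³ over 3.62×10^14 m² → Δh = 1.68 m.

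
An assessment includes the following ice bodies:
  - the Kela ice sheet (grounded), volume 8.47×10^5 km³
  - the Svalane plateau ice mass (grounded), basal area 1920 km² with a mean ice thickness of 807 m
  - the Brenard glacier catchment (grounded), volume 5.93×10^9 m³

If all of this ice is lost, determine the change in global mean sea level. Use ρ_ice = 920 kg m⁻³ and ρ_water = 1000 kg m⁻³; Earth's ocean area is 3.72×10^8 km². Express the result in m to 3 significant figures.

Kela: 8.47×10^5 km³ × (920/1000) = 7.792×10^5 km³ of water.
Svalane: ice volume = 1920 km² × 807 m = 1549 km³; 1549 × (920/1000) = 1425 km³ of water.
Brenard: 5.93×10^9 m³ × (920/1000) = 5.456×10^9 m³ of water.
Total added water ≈ 7.807×10^14 m³ over 3.72×10^14 m² → Δh = 2.10 m.

≈ 2.10 m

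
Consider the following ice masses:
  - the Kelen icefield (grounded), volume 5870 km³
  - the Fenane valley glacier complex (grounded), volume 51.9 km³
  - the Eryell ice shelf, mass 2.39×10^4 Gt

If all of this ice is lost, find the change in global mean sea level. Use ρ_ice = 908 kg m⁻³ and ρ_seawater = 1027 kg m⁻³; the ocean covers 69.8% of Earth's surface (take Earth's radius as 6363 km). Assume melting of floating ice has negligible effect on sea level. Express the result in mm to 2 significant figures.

Kelen: 5870 km³ × (908/1027) = 5190 km³ of water.
Fenane: 51.9 km³ × (908/1027) = 45.89 km³ of water.
The Eryell ice shelf is floating and already displaces its own weight of water, so its melt adds essentially nothing to sea level.
Total added water ≈ 5.236×10^12 m³ over 3.55×10^14 m² → Δh = 0.0147 m = 15 mm.

≈ 15 mm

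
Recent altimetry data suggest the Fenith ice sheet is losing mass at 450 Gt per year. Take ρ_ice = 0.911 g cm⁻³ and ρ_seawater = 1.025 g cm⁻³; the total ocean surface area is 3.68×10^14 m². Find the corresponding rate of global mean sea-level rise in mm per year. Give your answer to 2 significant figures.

ρ_w = 1.025 g cm⁻³ = 1025 kg m⁻³. Annual water volume added = 450 Gt / ρ_w = 4.500×10^14 kg / 1025 kg m⁻³ = 4.390×10^11 m³.
Δh per year = 4.390×10^11 / 3.68×10^14 = 1.19×10^-3 m = 1.2 mm.

≈ 1.2 mm/yr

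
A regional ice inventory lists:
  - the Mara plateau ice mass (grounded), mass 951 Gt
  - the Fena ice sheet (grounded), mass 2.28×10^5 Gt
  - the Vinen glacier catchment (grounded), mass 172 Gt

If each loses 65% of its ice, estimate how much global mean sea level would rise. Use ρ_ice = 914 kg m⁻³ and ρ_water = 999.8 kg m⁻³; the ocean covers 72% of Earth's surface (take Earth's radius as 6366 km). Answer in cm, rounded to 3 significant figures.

≈ 40.6 cm

Mara: 0.65 × 951 Gt = 6.182×10^14 kg; dividing by ρ_w = 999.8 kg m⁻³ gives 6.183×10^11 m³ of water.
Fena: 0.65 × 2.28×10^5 Gt = 1.482×10^17 kg; dividing by ρ_w = 999.8 kg m⁻³ gives 1.482×10^14 m³ of water.
Vinen: 0.65 × 172 Gt = 1.118×10^14 kg; dividing by ρ_w = 999.8 kg m⁻³ gives 1.118×10^11 m³ of water.
Total added water ≈ 1.490×10^14 m³ over 3.67×10^14 m² → Δh = 0.406 m = 40.6 cm.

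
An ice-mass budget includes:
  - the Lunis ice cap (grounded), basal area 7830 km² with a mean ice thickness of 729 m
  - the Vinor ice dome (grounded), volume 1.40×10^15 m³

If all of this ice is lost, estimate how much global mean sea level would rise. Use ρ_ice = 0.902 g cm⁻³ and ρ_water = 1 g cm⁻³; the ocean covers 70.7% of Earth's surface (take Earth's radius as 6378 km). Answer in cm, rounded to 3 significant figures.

≈ 351 cm

Lunis: ice volume = 7830 km² × 729 m = 5708 km³; 5708 × (902/1000) = 5149 km³ of water.
Vinor: 1.40×10^15 m³ × (902/1000) = 1.263×10^15 m³ of water.
Total added water ≈ 1.268×10^15 m³ over 3.61×10^14 m² → Δh = 3.51 m = 351 cm.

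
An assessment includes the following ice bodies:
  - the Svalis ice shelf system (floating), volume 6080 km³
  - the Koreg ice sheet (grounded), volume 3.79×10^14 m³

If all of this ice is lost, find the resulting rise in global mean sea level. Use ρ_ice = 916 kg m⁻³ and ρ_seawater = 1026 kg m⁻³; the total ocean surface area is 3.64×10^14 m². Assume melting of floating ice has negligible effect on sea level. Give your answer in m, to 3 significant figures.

≈ 0.930 m

The Svalis ice shelf system is floating and already displaces its own weight of water, so its melt adds essentially nothing to sea level.
Koreg: 3.79×10^14 m³ × (916/1026) = 3.384×10^14 m³ of water.
Total added water ≈ 3.384×10^14 m³ over 3.64×10^14 m² → Δh = 0.930 m.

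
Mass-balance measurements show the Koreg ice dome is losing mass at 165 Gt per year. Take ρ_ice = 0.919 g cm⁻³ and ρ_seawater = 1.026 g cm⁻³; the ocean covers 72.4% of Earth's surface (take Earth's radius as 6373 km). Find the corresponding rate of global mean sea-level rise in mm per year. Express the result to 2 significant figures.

≈ 0.44 mm/yr

ρ_w = 1.026 g cm⁻³ = 1026 kg m⁻³. Annual water volume added = 165 Gt / ρ_w = 1.650×10^14 kg / 1026 kg m⁻³ = 1.608×10^11 m³.
Δh per year = 1.608×10^11 / 3.70×10^14 = 4.35×10^-4 m = 0.44 mm.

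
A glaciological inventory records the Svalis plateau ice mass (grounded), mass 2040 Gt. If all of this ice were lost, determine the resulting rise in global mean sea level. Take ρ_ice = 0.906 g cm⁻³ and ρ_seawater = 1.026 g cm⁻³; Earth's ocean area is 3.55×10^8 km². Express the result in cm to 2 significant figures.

≈ 0.56 cm

Svalis: 2040 Gt = 2.040×10^15 kg; dividing by ρ_w = 1.026 g cm⁻³ = 1026 kg m⁻³ gives 1.988×10^12 m³ of water.
Spread over 3.55×10^14 m² of ocean, Δh = 1.988×10^12 / 3.55×10^14 = 5.60×10^-3 m = 0.56 cm.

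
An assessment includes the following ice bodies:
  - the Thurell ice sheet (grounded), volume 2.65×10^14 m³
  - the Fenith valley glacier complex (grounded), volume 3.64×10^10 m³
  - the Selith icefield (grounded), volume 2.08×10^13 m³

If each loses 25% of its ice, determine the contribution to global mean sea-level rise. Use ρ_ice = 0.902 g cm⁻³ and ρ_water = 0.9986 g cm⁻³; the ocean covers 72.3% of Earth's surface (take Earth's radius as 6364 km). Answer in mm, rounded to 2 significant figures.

Thurell: 0.25 × 2.65×10^14 m³ × (902/998.6) = 5.984×10^13 m³ of water.
Fenith: 0.25 × 3.64×10^10 m³ × (902/998.6) = 8.220×10^9 m³ of water.
Selith: 0.25 × 2.08×10^13 m³ × (902/998.6) = 4.697×10^12 m³ of water.
Total added water ≈ 6.455×10^13 m³ over 3.68×10^14 m² → Δh = 0.175 m = 180 mm.

≈ 180 mm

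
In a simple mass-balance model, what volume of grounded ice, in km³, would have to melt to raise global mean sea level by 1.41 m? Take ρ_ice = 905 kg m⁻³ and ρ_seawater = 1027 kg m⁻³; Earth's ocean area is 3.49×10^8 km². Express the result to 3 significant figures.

Required water volume = Δh × A = 1.41 m × 3.49×10^14 m² = 4.921×10^14 m³ = 4.921×10^5 km³.
Ice volume = water volume × ρ_w/ρ_ice = 4.921×10^5 × 1027/905 = 5.58×10^5 km³.

≈ 5.58×10^5 km³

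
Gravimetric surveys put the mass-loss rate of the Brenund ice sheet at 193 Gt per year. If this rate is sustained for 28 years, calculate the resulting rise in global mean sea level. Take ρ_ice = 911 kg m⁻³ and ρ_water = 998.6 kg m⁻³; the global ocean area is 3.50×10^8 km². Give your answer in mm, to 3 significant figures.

≈ 15.5 mm

Total mass lost = 193 Gt/yr × 28 yr = 5404 Gt = 5.404×10^15 kg.
ρ_w = 998.6 kg m⁻³, so water volume = 5.404×10^15 / 998.6 = 5.412×10^12 m³.
Δh = 5.412×10^12 / 3.50×10^14 = 0.0155 m = 15.5 mm.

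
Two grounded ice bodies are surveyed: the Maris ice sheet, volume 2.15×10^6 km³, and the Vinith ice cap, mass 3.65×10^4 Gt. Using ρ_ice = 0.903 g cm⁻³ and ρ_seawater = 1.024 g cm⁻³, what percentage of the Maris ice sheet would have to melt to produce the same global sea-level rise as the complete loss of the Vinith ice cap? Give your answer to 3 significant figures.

≈ 1.88 %

Equal sea-level rise means equal mass of meltwater, i.e. equal mass of ice lost.
Ice mass of Vinith: 3.650×10^16 kg; ice mass of Maris: 1.941×10^18 kg.
Fraction required = 3.650×10^16 / 1.941×10^18 = 0.0188 → 1.88 %.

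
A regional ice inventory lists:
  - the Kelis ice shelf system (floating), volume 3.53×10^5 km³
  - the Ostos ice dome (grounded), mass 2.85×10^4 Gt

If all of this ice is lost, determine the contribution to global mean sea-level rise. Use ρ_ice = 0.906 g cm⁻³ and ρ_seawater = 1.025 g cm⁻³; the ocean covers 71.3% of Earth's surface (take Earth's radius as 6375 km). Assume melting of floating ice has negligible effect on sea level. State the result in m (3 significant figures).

≈ 0.0764 m

The Kelis ice shelf system is floating and already displaces its own weight of water, so its melt adds essentially nothing to sea level.
Ostos: 2.85×10^4 Gt = 2.850×10^16 kg; dividing by ρ_w = 1.025 g cm⁻³ = 1025 kg m⁻³ gives 2.780×10^13 m³ of water.
Total added water ≈ 2.780×10^13 m³ over 3.64×10^14 m² → Δh = 0.0764 m.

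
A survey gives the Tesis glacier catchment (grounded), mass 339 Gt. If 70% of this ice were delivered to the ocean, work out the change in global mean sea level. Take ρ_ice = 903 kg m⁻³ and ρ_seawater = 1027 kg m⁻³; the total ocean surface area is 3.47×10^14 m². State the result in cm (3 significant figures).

≈ 0.0666 cm

Tesis: 0.7 × 339 Gt = 2.373×10^14 kg; dividing by ρ_w = 1027 kg m⁻³ gives 2.311×10^11 m³ of water.
Spread over 3.47×10^14 m² of ocean, Δh = 2.311×10^11 / 3.47×10^14 = 6.66×10^-4 m = 0.0666 cm.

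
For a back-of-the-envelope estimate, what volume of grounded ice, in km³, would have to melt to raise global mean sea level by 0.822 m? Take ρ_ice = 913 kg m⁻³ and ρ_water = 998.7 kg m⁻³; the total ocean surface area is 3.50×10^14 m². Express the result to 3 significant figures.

≈ 3.15×10^5 km³

Required water volume = Δh × A = 0.822 m × 3.50×10^14 m² = 2.877×10^14 m³ = 2.877×10^5 km³.
Ice volume = water volume × ρ_w/ρ_ice = 2.877×10^5 × 998.7/913 = 3.15×10^5 km³.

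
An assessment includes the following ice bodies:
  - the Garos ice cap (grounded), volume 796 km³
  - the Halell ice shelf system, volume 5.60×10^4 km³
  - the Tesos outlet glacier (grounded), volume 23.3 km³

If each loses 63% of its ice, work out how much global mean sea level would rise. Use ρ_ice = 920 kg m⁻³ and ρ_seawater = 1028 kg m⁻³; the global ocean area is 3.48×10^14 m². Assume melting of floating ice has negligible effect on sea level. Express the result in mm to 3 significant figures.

≈ 1.33 mm

Garos: 0.63 × 796 km³ × (920/1028) = 448.8 km³ of water.
The Halell ice shelf system is floating and already displaces its own weight of water, so its melt adds essentially nothing to sea level.
Tesos: 0.63 × 23.3 km³ × (920/1028) = 13.14 km³ of water.
Total added water ≈ 4.619×10^11 m³ over 3.48×10^14 m² → Δh = 1.33×10^-3 m = 1.33 mm.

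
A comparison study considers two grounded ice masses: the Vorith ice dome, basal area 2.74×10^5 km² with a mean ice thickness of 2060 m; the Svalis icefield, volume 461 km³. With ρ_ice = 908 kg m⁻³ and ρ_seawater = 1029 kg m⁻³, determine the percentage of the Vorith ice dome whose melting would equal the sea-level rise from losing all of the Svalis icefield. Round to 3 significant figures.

Equal sea-level rise means equal mass of meltwater, i.e. equal mass of ice lost.
Ice mass of Svalis: 4.186×10^14 kg; ice mass of Vorith: 5.125×10^17 kg.
Fraction required = 4.186×10^14 / 5.125×10^17 = 8.17×10^-4 → 0.0817 %.

≈ 0.0817 %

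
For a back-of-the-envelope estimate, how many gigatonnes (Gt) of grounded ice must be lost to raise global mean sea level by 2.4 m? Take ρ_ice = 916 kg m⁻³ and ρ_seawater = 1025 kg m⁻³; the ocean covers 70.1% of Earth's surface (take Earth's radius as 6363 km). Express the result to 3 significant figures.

≈ 8.77×10^5 Gt

Required water volume = Δh × A = 2.4 m × 3.57×10^14 m² = 8.560×10^14 m³.
ρ_w = 1025 kg m⁻³, so the mass of water = 8.560×10^14 m³ × 1025 kg m⁻³ = 8.774×10^17 kg = 8.77×10^5 Gt (and the same mass of ice, by conservation).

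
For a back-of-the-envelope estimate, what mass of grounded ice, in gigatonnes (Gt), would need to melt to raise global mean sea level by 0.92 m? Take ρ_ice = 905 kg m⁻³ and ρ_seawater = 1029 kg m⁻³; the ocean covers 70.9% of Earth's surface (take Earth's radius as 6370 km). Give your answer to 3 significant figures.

Required water volume = Δh × A = 0.92 m × 3.62×10^14 m² = 3.326×10^14 m³.
ρ_w = 1029 kg m⁻³, so the mass of water = 3.326×10^14 m³ × 1029 kg m⁻³ = 3.422×10^17 kg = 3.42×10^5 Gt (and the same mass of ice, by conservation).

≈ 3.42×10^5 Gt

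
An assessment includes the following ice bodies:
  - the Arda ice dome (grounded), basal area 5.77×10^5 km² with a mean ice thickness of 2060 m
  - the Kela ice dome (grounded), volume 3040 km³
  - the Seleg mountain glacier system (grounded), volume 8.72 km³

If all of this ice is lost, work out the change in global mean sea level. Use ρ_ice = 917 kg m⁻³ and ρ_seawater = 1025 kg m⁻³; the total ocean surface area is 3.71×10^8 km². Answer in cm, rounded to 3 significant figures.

Arda: ice volume = 5.77×10^5 km² × 2060 m = 1.189×10^6 km³; 1.189×10^6 × (917/1025) = 1.063×10^6 km³ of water.
Kela: 3040 km³ × (917/1025) = 2720 km³ of water.
Seleg: 8.72 km³ × (917/1025) = 7.801 km³ of water.
Total added water ≈ 1.066×10^15 m³ over 3.71×10^14 m² → Δh = 2.87 m = 287 cm.

≈ 287 cm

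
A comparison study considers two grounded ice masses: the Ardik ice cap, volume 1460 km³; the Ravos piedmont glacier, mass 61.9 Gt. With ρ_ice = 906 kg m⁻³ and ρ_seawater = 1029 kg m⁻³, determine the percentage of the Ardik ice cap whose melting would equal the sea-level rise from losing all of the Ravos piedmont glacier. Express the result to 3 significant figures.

Equal sea-level rise means equal mass of meltwater, i.e. equal mass of ice lost.
Ice mass of Ravos: 6.190×10^13 kg; ice mass of Ardik: 1.323×10^15 kg.
Fraction required = 6.190×10^13 / 1.323×10^15 = 0.0468 → 4.68 %.

≈ 4.68 %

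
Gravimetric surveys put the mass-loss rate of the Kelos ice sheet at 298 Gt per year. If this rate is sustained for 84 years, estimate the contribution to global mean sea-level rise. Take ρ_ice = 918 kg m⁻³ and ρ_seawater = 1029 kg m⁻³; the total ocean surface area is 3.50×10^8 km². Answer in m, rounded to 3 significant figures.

Total mass lost = 298 Gt/yr × 84 yr = 2.503×10^4 Gt = 2.503×10^16 kg.
ρ_w = 1029 kg m⁻³, so water volume = 2.503×10^16 / 1029 = 2.433×10^13 m³.
Δh = 2.433×10^13 / 3.50×10^14 = 0.0695 m.

≈ 0.0695 m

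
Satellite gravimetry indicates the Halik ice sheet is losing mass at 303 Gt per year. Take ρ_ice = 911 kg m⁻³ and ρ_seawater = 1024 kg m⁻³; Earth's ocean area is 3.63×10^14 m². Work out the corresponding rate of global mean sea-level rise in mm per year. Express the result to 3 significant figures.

≈ 0.815 mm/yr

ρ_w = 1024 kg m⁻³. Annual water volume added = 303 Gt / ρ_w = 3.030×10^14 kg / 1024 kg m⁻³ = 2.959×10^11 m³.
Δh per year = 2.959×10^11 / 3.63×10^14 = 8.15×10^-4 m = 0.815 mm.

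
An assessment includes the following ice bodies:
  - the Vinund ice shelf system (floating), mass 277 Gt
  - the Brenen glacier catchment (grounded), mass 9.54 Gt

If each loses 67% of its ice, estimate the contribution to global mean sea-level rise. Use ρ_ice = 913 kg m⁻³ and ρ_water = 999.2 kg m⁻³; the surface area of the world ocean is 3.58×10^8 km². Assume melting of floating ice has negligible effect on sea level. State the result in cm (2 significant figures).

≈ 1.8×10^-3 cm

The Vinund ice shelf system is floating and already displaces its own weight of water, so its melt adds essentially nothing to sea level.
Brenen: 0.67 × 9.54 Gt = 6.392×10^12 kg; dividing by ρ_w = 999.2 kg m⁻³ gives 6.397×10^9 m³ of water.
Total added water ≈ 6.397×10^9 m³ over 3.58×10^14 m² → Δh = 1.79×10^-5 m = 1.8×10^-3 cm.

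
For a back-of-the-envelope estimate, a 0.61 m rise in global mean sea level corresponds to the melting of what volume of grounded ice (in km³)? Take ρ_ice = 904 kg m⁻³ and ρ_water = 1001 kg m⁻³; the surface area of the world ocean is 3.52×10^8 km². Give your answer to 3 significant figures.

≈ 2.38×10^5 km³

Required water volume = Δh × A = 0.61 m × 3.52×10^14 m² = 2.147×10^14 m³ = 2.147×10^5 km³.
Ice volume = water volume × ρ_w/ρ_ice = 2.147×10^5 × 1001/904 = 2.38×10^5 km³.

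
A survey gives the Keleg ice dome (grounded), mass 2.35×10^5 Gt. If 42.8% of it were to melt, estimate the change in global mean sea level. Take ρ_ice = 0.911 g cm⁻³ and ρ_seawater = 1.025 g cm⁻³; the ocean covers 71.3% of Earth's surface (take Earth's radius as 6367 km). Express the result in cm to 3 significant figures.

≈ 27.0 cm

Keleg: 0.428 × 2.35×10^5 Gt = 1.006×10^17 kg; dividing by ρ_w = 1.025 g cm⁻³ = 1025 kg m⁻³ gives 9.813×10^13 m³ of water.
Spread over 3.63×10^14 m² of ocean, Δh = 9.813×10^13 / 3.63×10^14 = 0.270 m = 27.0 cm.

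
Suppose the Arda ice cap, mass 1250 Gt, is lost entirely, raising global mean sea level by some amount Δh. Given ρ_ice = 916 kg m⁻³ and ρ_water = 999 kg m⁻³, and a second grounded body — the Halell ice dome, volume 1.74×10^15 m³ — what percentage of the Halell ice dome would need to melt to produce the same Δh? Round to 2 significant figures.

≈ 0.078 %

Equal sea-level rise means equal mass of meltwater, i.e. equal mass of ice lost.
Ice mass of Arda: 1.250×10^15 kg; ice mass of Halell: 1.594×10^18 kg.
Fraction required = 1.250×10^15 / 1.594×10^18 = 7.84×10^-4 → 0.078 %.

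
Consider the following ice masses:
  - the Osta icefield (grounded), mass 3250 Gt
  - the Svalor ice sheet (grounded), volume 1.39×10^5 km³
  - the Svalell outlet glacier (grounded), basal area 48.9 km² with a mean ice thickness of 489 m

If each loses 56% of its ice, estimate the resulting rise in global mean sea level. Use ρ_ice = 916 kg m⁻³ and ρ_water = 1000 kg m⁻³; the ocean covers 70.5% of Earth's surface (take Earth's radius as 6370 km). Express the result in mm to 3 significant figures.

≈ 203 mm

Osta: 0.56 × 3250 Gt = 1.820×10^15 kg; dividing by ρ_w = 1000 kg m⁻³ gives 1.820×10^12 m³ of water.
Svalor: 0.56 × 1.39×10^5 km³ × (916/1000) = 7.130×10^4 km³ of water.
Svalell: ice volume = 48.9 km² × 489 m = 23.91 km³; 0.56 × 23.91 × (916/1000) = 12.27 km³ of water.
Total added water ≈ 7.313×10^13 m³ over 3.59×10^14 m² → Δh = 0.203 m = 203 mm.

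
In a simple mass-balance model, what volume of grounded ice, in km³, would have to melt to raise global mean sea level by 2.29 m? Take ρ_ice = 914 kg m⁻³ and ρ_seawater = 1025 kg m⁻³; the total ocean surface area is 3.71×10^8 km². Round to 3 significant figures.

Required water volume = Δh × A = 2.29 m × 3.71×10^14 m² = 8.496×10^14 m³ = 8.496×10^5 km³.
Ice volume = water volume × ρ_w/ρ_ice = 8.496×10^5 × 1025/914 = 9.53×10^5 km³.

≈ 9.53×10^5 km³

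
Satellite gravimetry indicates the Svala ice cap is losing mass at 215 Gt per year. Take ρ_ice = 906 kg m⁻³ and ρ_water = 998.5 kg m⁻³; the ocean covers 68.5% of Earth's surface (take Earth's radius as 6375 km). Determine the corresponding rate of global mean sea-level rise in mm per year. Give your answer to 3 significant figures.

ρ_w = 998.5 kg m⁻³. Annual water volume added = 215 Gt / ρ_w = 2.150×10^14 kg / 998.5 kg m⁻³ = 2.153×10^11 m³.
Δh per year = 2.153×10^11 / 3.50×10^14 = 6.16×10^-4 m = 0.616 mm.

≈ 0.616 mm/yr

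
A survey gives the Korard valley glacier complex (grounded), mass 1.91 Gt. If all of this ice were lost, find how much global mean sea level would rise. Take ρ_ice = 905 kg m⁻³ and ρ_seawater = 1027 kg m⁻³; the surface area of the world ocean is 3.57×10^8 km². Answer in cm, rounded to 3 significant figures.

≈ 5.21×10^-4 cm

Korard: 1.91 Gt = 1.910×10^12 kg; dividing by ρ_w = 1027 kg m⁻³ gives 1.860×10^9 m³ of water.
Spread over 3.57×10^14 m² of ocean, Δh = 1.860×10^9 / 3.57×10^14 = 5.21×10^-6 m = 5.21×10^-4 cm.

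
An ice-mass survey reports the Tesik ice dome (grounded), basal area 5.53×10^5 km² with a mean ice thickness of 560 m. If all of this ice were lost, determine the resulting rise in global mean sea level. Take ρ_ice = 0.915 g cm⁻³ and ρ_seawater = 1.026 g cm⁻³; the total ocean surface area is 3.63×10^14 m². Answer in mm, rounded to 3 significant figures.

Tesik: ice volume = 5.53×10^5 km² × 560 m = 3.097×10^5 km³; 3.097×10^5 × (915/1026) = 2.762×10^5 km³ of water.
Spread over 3.63×10^14 m² of ocean, Δh = 2.762×10^14 / 3.63×10^14 = 0.761 m = 761 mm.

≈ 761 mm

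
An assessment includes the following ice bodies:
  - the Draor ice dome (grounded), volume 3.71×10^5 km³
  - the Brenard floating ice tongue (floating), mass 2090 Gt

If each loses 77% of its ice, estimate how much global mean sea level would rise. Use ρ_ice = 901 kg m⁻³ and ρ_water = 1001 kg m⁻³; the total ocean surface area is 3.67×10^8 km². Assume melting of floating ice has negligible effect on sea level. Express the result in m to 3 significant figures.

Draor: 0.77 × 3.71×10^5 km³ × (901/1001) = 2.571×10^5 km³ of water.
The Brenard floating ice tongue is floating and already displaces its own weight of water, so its melt adds essentially nothing to sea level.
Total added water ≈ 2.571×10^14 m³ over 3.67×10^14 m² → Δh = 0.701 m.

≈ 0.701 m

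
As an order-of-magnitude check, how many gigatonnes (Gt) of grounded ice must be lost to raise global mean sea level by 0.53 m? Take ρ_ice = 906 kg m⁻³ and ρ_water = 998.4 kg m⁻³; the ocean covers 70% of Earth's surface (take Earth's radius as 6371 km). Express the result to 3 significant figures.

Required water volume = Δh × A = 0.53 m × 3.57×10^14 m² = 1.892×10^14 m³.
ρ_w = 998.4 kg m⁻³, so the mass of water = 1.892×10^14 m³ × 998.4 kg m⁻³ = 1.889×10^17 kg = 1.89×10^5 Gt (and the same mass of ice, by conservation).

≈ 1.89×10^5 Gt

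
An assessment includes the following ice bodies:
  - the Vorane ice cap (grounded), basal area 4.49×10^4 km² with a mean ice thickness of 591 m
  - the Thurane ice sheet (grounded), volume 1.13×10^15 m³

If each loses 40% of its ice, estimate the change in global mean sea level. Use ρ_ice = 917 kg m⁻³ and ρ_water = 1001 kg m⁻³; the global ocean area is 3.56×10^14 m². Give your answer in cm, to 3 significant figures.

≈ 119 cm

Vorane: ice volume = 4.49×10^4 km² × 591 m = 2.654×10^4 km³; 0.4 × 2.654×10^4 × (917/1001) = 9724 km³ of water.
Thurane: 0.4 × 1.13×10^15 m³ × (917/1001) = 4.141×10^14 m³ of water.
Total added water ≈ 4.238×10^14 m³ over 3.56×10^14 m² → Δh = 1.19 m = 119 cm.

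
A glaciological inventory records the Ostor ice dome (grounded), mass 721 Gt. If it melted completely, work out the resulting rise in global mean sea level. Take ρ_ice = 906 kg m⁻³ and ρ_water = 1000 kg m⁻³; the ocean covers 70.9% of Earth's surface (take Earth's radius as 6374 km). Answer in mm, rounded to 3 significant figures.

Ostor: 721 Gt = 7.210×10^14 kg; dividing by ρ_w = 1000 kg m⁻³ gives 7.210×10^11 m³ of water.
Spread over 3.62×10^14 m² of ocean, Δh = 7.210×10^11 / 3.62×10^14 = 1.99×10^-3 m = 1.99 mm.

≈ 1.99 mm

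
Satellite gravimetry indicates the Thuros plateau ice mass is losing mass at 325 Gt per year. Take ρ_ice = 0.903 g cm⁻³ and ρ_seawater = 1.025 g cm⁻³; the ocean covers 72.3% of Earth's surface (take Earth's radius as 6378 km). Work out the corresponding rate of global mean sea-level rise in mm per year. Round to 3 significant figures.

ρ_w = 1.025 g cm⁻³ = 1025 kg m⁻³. Annual water volume added = 325 Gt / ρ_w = 3.250×10^14 kg / 1025 kg m⁻³ = 3.171×10^11 m³.
Δh per year = 3.171×10^11 / 3.70×10^14 = 8.58×10^-4 m = 0.858 mm.

≈ 0.858 mm/yr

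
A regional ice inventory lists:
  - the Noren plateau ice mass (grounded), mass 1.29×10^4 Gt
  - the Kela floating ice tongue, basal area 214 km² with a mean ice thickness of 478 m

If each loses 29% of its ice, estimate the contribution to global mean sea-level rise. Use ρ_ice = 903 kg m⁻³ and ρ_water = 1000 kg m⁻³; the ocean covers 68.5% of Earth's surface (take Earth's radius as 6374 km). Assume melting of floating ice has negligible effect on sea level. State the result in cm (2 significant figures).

Noren: 0.29 × 1.29×10^4 Gt = 3.741×10^15 kg; dividing by ρ_w = 1000 kg m⁻³ gives 3.741×10^12 m³ of water.
The Kela floating ice tongue is floating and already displaces its own weight of water, so its melt adds essentially nothing to sea level.
Total added water ≈ 3.741×10^12 m³ over 3.50×10^14 m² → Δh = 0.0107 m = 1.1 cm.

≈ 1.1 cm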